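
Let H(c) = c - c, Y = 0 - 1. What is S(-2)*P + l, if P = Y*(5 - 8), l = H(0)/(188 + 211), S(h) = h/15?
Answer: -2/5 ≈ -0.40000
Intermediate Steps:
Y = -1
H(c) = 0
S(h) = h/15 (S(h) = h*(1/15) = h/15)
l = 0 (l = 0/(188 + 211) = 0/399 = 0*(1/399) = 0)
P = 3 (P = -(5 - 8) = -1*(-3) = 3)
S(-2)*P + l = ((1/15)*(-2))*3 + 0 = -2/15*3 + 0 = -2/5 + 0 = -2/5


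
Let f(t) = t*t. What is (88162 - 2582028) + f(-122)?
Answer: -2478982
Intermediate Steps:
f(t) = t**2
(88162 - 2582028) + f(-122) = (88162 - 2582028) + (-122)**2 = -2493866 + 14884 = -2478982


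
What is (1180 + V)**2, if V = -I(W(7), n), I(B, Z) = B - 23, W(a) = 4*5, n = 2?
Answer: 1399489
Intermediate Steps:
W(a) = 20
I(B, Z) = -23 + B
V = 3 (V = -(-23 + 20) = -1*(-3) = 3)
(1180 + V)**2 = (1180 + 3)**2 = 1183**2 = 1399489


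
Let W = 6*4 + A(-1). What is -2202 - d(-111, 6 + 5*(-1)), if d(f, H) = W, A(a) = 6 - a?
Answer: -2233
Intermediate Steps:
W = 31 (W = 6*4 + (6 - 1*(-1)) = 24 + (6 + 1) = 24 + 7 = 31)
d(f, H) = 31
-2202 - d(-111, 6 + 5*(-1)) = -2202 - 1*31 = -2202 - 31 = -2233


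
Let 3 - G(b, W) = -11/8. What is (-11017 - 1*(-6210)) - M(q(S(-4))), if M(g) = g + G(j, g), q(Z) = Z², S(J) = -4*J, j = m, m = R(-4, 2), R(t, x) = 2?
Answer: -40539/8 ≈ -5067.4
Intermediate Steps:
m = 2
j = 2
G(b, W) = 35/8 (G(b, W) = 3 - (-11)/8 = 3 - 1*(-11/8) = 3 + 11/8 = 35/8)
M(g) = 35/8 + g (M(g) = g + 35/8 = 35/8 + g)
(-11017 - 1*(-6210)) - M(q(S(-4))) = (-11017 - 1*(-6210)) - (35/8 + (-4*(-4))²) = (-11017 + 6210) - (35/8 + 16²) = -4807 - (35/8 + 256) = -4807 - 1*2083/8 = -4807 - 2083/8 = -40539/8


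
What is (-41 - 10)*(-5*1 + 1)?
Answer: 204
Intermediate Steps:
(-41 - 10)*(-5*1 + 1) = -51*(-5 + 1) = -51*(-4) = 204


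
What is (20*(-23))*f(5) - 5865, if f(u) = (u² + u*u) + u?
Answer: -31165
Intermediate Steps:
f(u) = u + 2*u² (f(u) = (u² + u²) + u = 2*u² + u = u + 2*u²)
(20*(-23))*f(5) - 5865 = (20*(-23))*(5*(1 + 2*5)) - 5865 = -2300*(1 + 10) - 5865 = -2300*11 - 5865 = -460*55 - 5865 = -25300 - 5865 = -31165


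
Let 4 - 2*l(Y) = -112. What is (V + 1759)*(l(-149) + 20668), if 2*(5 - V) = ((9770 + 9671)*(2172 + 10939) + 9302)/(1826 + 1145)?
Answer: -2532909589095/2971 ≈ -8.5254e+8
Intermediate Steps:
l(Y) = 58 (l(Y) = 2 - ½*(-112) = 2 + 56 = 58)
V = -254870543/5942 (V = 5 - ((9770 + 9671)*(2172 + 10939) + 9302)/(2*(1826 + 1145)) = 5 - (19441*13111 + 9302)/(2*2971) = 5 - (254890951 + 9302)/(2*2971) = 5 - 254900253/(2*2971) = 5 - ½*254900253/2971 = 5 - 254900253/5942 = -254870543/5942 ≈ -42893.)
(V + 1759)*(l(-149) + 20668) = (-254870543/5942 + 1759)*(58 + 20668) = -244418565/5942*20726 = -2532909589095/2971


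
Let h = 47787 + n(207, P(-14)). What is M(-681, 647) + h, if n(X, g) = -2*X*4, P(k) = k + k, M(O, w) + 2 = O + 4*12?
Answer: 45496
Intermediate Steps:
M(O, w) = 46 + O (M(O, w) = -2 + (O + 4*12) = -2 + (O + 48) = -2 + (48 + O) = 46 + O)
P(k) = 2*k
n(X, g) = -8*X
h = 46131 (h = 47787 - 8*207 = 47787 - 1656 = 46131)
M(-681, 647) + h = (46 - 681) + 46131 = -635 + 46131 = 45496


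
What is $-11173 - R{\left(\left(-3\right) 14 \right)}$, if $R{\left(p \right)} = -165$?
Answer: $-11008$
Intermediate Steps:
$-11173 - R{\left(\left(-3\right) 14 \right)} = -11173 - -165 = -11173 + 165 = -11008$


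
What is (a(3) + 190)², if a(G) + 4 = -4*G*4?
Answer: 19044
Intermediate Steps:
a(G) = -4 - 16*G (a(G) = -4 - 4*G*4 = -4 - 16*G)
(a(3) + 190)² = ((-4 - 16*3) + 190)² = ((-4 - 48) + 190)² = (-52 + 190)² = 138² = 19044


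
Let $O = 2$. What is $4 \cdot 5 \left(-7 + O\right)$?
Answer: $-100$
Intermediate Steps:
$4 \cdot 5 \left(-7 + O\right) = 4 \cdot 5 \left(-7 + 2\right) = 20 \left(-5\right) = -100$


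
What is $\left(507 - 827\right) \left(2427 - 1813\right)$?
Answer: $-196480$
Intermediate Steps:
$\left(507 - 827\right) \left(2427 - 1813\right) = \left(-320\right) 614 = -196480$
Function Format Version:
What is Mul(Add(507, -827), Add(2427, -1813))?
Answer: -196480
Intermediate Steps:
Mul(Add(507, -827), Add(2427, -1813)) = Mul(-320, 614) = -196480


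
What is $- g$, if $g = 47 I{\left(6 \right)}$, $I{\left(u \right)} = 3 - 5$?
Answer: $94$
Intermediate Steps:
$I{\left(u \right)} = -2$
$g = -94$ ($g = 47 \left(-2\right) = -94$)
$- g = \left(-1\right) \left(-94\right) = 94$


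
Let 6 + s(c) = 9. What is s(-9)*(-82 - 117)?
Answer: -597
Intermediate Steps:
s(c) = 3 (s(c) = -6 + 9 = 3)
s(-9)*(-82 - 117) = 3*(-82 - 117) = 3*(-199) = -597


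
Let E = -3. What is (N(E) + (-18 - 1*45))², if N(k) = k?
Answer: 4356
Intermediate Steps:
(N(E) + (-18 - 1*45))² = (-3 + (-18 - 1*45))² = (-3 + (-18 - 45))² = (-3 - 63)² = (-66)² = 4356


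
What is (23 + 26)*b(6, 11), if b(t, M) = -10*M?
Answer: -5390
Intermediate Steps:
(23 + 26)*b(6, 11) = (23 + 26)*(-10*11) = 49*(-110) = -5390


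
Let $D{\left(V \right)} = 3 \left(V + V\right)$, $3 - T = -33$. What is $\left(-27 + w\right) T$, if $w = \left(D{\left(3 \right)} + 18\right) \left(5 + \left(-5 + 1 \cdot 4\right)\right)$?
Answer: $4212$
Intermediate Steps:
$T = 36$ ($T = 3 - -33 = 3 + 33 = 36$)
$D{\left(V \right)} = 6 V$ ($D{\left(V \right)} = 3 \cdot 2 V = 6 V$)
$w = 144$ ($w = \left(6 \cdot 3 + 18\right) \left(5 + \left(-5 + 1 \cdot 4\right)\right) = \left(18 + 18\right) \left(5 + \left(-5 + 4\right)\right) = 36 \left(5 - 1\right) = 36 \cdot 4 = 144$)
$\left(-27 + w\right) T = \left(-27 + 144\right) 36 = 117 \cdot 36 = 4212$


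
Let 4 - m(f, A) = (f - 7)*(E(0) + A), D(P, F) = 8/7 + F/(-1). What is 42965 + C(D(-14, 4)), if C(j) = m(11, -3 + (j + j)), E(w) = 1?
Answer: 300999/7 ≈ 43000.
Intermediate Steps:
D(P, F) = 8/7 - F (D(P, F) = 8*(⅐) + F*(-1) = 8/7 - F)
m(f, A) = 4 - (1 + A)*(-7 + f) (m(f, A) = 4 - (f - 7)*(1 + A) = 4 - (-7 + f)*(1 + A) = 4 - (1 + A)*(-7 + f))
C(j) = 12 - 8*j (C(j) = 11 - 1*11 + 7*(-3 + (j + j)) - 1*(-3 + (j + j))*11 = 11 - 11 + 7*(-3 + 2*j) - 1*(-3 + 2*j)*11 = 11 - 11 + (-21 + 14*j) + (33 - 22*j) = 12 - 8*j)
42965 + C(D(-14, 4)) = 42965 + (12 - 8*(8/7 - 1*4)) = 42965 + (12 - 8*(8/7 - 4)) = 42965 + (12 - 8*(-20/7)) = 42965 + (12 + 160/7) = 42965 + 244/7 = 300999/7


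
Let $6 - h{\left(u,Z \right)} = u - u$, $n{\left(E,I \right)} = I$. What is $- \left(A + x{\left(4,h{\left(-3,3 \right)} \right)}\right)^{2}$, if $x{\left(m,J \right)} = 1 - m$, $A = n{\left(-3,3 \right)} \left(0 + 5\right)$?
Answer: $-144$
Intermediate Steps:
$h{\left(u,Z \right)} = 6$ ($h{\left(u,Z \right)} = 6 - \left(u - u\right) = 6 - 0 = 6 + 0 = 6$)
$A = 15$ ($A = 3 \left(0 + 5\right) = 3 \cdot 5 = 15$)
$- \left(A + x{\left(4,h{\left(-3,3 \right)} \right)}\right)^{2} = - \left(15 + \left(1 - 4\right)\right)^{2} = - \left(15 - 3\right)^{2} = - 12^{2} = \left(-1\right) 144 = -144$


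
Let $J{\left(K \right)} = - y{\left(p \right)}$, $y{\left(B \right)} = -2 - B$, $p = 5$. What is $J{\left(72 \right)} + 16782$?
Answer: $16789$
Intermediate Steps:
$J{\left(K \right)} = 7$ ($J{\left(K \right)} = - (-2 - 5) = \left(-1\right) \left(-7\right) = 7$)
$J{\left(72 \right)} + 16782 = 7 + 16782 = 16789$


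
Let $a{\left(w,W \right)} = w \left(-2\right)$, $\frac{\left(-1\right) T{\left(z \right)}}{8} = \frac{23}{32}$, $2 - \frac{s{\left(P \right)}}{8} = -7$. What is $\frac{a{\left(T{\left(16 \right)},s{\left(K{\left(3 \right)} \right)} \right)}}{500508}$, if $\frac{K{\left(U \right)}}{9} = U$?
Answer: $\frac{23}{1001016} \approx 2.2977 \cdot 10^{-5}$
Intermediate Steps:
$K{\left(U \right)} = 9 U$
$s{\left(P \right)} = 72$ ($s{\left(P \right)} = 16 - -56 = 16 + 56 = 72$)
$T{\left(z \right)} = - \frac{23}{4}$ ($T{\left(z \right)} = - 8 \cdot \frac{23}{32} = - 8 \cdot 23 \cdot \frac{1}{32} = \left(-8\right) \frac{23}{32} = - \frac{23}{4}$)
$a{\left(w,W \right)} = - 2 w$
$\frac{a{\left(T{\left(16 \right)},s{\left(K{\left(3 \right)} \right)} \right)}}{500508} = \frac{\left(-2\right) \left(- \frac{23}{4}\right)}{500508} = \frac{23}{2} \cdot \frac{1}{500508} = \frac{23}{1001016}$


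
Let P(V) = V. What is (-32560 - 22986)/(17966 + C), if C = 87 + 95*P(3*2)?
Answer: -55546/18623 ≈ -2.9827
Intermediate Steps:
C = 657 (C = 87 + 95*(3*2) = 87 + 95*6 = 87 + 570 = 657)
(-32560 - 22986)/(17966 + C) = (-32560 - 22986)/(17966 + 657) = -55546/18623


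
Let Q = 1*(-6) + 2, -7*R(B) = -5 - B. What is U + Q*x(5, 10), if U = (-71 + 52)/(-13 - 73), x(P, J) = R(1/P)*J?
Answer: -17755/602 ≈ -29.493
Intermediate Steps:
R(B) = 5/7 + B/7 (R(B) = -(-5 - B)/7 = 5/7 + B/7)
x(P, J) = J*(5/7 + 1/(7*P)) (x(P, J) = (5/7 + 1/(7*P))*J = J*(5/7 + 1/(7*P)))
U = 19/86 (U = -19/(-86) = -19*(-1/86) = 19/86 ≈ 0.22093)
Q = -4 (Q = -6 + 2 = -4)
U + Q*x(5, 10) = 19/86 - 4*10*(1 + 5*5)/(7*5) = 19/86 - 4*10*(1 + 25)/(7*5) = 19/86 - 4*10*26/(7*5) = 19/86 - 4*52/7 = 19/86 - 208/7 = -17755/602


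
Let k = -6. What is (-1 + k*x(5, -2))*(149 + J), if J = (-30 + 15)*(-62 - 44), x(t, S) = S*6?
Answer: 123469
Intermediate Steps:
x(t, S) = 6*S
J = 1590 (J = -15*(-106) = 1590)
(-1 + k*x(5, -2))*(149 + J) = (-1 - 36*(-2))*(149 + 1590) = (-1 - 6*(-12))*1739 = (-1 + 72)*1739 = 71*1739 = 123469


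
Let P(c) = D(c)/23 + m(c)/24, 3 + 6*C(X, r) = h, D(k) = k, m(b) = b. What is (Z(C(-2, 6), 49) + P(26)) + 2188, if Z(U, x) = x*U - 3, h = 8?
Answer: 614941/276 ≈ 2228.0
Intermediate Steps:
C(X, r) = 5/6 (C(X, r) = -1/2 + (1/6)*8 = -1/2 + 4/3 = 5/6)
Z(U, x) = -3 + U*x (Z(U, x) = U*x - 3 = -3 + U*x)
P(c) = 47*c/552 (P(c) = c/23 + c/24 = 47*c/552)
(Z(C(-2, 6), 49) + P(26)) + 2188 = ((-3 + (5/6)*49) + (47/552)*26) + 2188 = ((-3 + 245/6) + 611/276) + 2188 = (227/6 + 611/276) + 2188 = 11053/276 + 2188 = 614941/276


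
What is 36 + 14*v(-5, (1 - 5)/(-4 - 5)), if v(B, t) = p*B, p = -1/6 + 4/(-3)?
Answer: 141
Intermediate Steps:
p = -3/2 (p = -1*⅙ + 4*(-⅓) = -⅙ - 4/3 = -3/2 ≈ -1.5000)
v(B, t) = -3*B/2
36 + 14*v(-5, (1 - 5)/(-4 - 5)) = 36 + 14*(-3/2*(-5)) = 36 + 14*(15/2) = 36 + 105 = 141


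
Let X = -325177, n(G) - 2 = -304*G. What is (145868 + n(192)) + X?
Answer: -237675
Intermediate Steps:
n(G) = 2 - 304*G
(145868 + n(192)) + X = (145868 + (2 - 304*192)) - 325177 = (145868 + (2 - 58368)) - 325177 = (145868 - 58366) - 325177 = 87502 - 325177 = -237675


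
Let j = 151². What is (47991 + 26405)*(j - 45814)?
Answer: -1712075148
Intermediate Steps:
j = 22801
(47991 + 26405)*(j - 45814) = (47991 + 26405)*(22801 - 45814) = 74396*(-23013) = -1712075148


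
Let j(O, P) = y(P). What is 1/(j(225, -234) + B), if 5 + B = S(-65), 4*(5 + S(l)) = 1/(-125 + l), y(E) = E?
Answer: -760/185441 ≈ -0.0040983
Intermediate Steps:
j(O, P) = P
S(l) = -5 + 1/(4*(-125 + l))
B = -7601/760 (B = -5 + (2501 - 20*(-65))/(4*(-125 - 65)) = -5 + (¼)*(2501 + 1300)/(-190) = -5 + (¼)*(-1/190)*3801 = -5 - 3801/760 = -7601/760 ≈ -10.001)
1/(j(225, -234) + B) = 1/(-234 - 7601/760) = 1/(-185441/760) = -760/185441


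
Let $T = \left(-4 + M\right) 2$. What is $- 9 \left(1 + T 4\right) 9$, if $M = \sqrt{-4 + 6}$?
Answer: $2511 - 648 \sqrt{2} \approx 1594.6$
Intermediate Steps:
$M = \sqrt{2} \approx 1.4142$
$T = -8 + 2 \sqrt{2}$ ($T = \left(-4 + \sqrt{2}\right) 2 = -8 + 2 \sqrt{2} \approx -5.1716$)
$- 9 \left(1 + T 4\right) 9 = - 9 \left(1 + \left(-8 + 2 \sqrt{2}\right) 4\right) 9 = - 9 \left(1 - \left(32 - 8 \sqrt{2}\right)\right) 9 = - 9 \left(-31 + 8 \sqrt{2}\right) 9 = \left(279 - 72 \sqrt{2}\right) 9 = 2511 - 648 \sqrt{2}$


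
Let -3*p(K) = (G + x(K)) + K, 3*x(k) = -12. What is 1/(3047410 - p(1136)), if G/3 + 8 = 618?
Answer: 3/9145192 ≈ 3.2804e-7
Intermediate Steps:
G = 1830 (G = -24 + 3*618 = -24 + 1854 = 1830)
x(k) = -4 (x(k) = (⅓)*(-12) = -4)
p(K) = -1826/3 - K/3 (p(K) = -((1830 - 4) + K)/3 = -(1826 + K)/3 = -1826/3 - K/3)
1/(3047410 - p(1136)) = 1/(3047410 - (-1826/3 - ⅓*1136)) = 1/(3047410 - (-1826/3 - 1136/3)) = 1/(3047410 - 1*(-2962/3)) = 1/(3047410 + 2962/3) = 1/(9145192/3) = 3/9145192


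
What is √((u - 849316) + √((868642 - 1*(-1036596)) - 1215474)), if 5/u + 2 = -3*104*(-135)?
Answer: √(-1506623669857394 + 3547851848*√172441)/42118 ≈ 921.13*I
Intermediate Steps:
u = 5/42118 (u = 5/(-2 - 3*104*(-135)) = 5/(-2 - 312*(-135)) = 5/(-2 + 42120) = 5/42118 ≈ 0.00011871)
√((u - 849316) + √((868642 - 1*(-1036596)) - 1215474)) = √((5/42118 - 849316) + √((868642 - 1*(-1036596)) - 1215474)) = √(-35771491283/42118 + √((868642 + 1036596) - 1215474)) = √(-35771491283/42118 + √(1905238 - 1215474)) = √(-35771491283/42118 + √689764) = √(-35771491283/42118 + 2*√172441)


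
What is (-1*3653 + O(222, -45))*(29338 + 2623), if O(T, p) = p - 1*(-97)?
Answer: -115091561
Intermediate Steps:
O(T, p) = 97 + p (O(T, p) = p + 97 = 97 + p)
(-1*3653 + O(222, -45))*(29338 + 2623) = (-1*3653 + (97 - 45))*(29338 + 2623) = (-3653 + 52)*31961 = -3601*31961 = -115091561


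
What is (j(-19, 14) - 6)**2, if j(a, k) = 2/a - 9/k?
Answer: 3222025/70756 ≈ 45.537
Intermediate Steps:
j(a, k) = -9/k + 2/a
(j(-19, 14) - 6)**2 = ((-9/14 + 2/(-19)) - 6)**2 = ((-9*1/14 + 2*(-1/19)) - 6)**2 = ((-9/14 - 2/19) - 6)**2 = (-199/266 - 6)**2 = (-1795/266)**2 = 3222025/70756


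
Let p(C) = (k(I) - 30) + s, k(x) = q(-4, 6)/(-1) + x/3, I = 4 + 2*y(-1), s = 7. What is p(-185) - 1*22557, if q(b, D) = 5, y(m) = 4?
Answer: -22581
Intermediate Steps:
I = 12 (I = 4 + 2*4 = 4 + 8 = 12)
k(x) = -5 + x/3 (k(x) = 5/(-1) + x/3 = 5*(-1) + x*(⅓) = -5 + x/3)
p(C) = -24 (p(C) = ((-5 + (⅓)*12) - 30) + 7 = ((-5 + 4) - 30) + 7 = (-1 - 30) + 7 = -31 + 7 = -24)
p(-185) - 1*22557 = -24 - 1*22557 = -24 - 22557 = -22581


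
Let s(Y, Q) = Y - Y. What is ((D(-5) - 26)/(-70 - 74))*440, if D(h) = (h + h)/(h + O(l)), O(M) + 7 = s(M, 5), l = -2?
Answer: 8305/108 ≈ 76.898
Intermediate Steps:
s(Y, Q) = 0
O(M) = -7 (O(M) = -7 + 0 = -7)
D(h) = 2*h/(-7 + h) (D(h) = (h + h)/(h - 7) = (2*h)/(-7 + h) = 2*h/(-7 + h))
((D(-5) - 26)/(-70 - 74))*440 = ((2*(-5)/(-7 - 5) - 26)/(-70 - 74))*440 = ((2*(-5)/(-12) - 26)/(-144))*440 = ((2*(-5)*(-1/12) - 26)*(-1/144))*440 = ((⅚ - 26)*(-1/144))*440 = -151/6*(-1/144)*440 = (151/864)*440 = 8305/108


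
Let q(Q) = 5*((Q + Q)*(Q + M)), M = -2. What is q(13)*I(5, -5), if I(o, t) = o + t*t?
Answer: 42900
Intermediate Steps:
I(o, t) = o + t²
q(Q) = 10*Q*(-2 + Q) (q(Q) = 5*((Q + Q)*(Q - 2)) = 5*((2*Q)*(-2 + Q)) = 5*(2*Q*(-2 + Q)) = 10*Q*(-2 + Q))
q(13)*I(5, -5) = (10*13*(-2 + 13))*(5 + (-5)²) = (10*13*11)*(5 + 25) = 1430*30 = 42900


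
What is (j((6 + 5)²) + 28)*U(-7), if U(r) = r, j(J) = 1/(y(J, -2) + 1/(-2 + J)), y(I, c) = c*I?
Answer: -5643379/28797 ≈ -195.97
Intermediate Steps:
y(I, c) = I*c
j(J) = 1/(1/(-2 + J) - 2*J) (j(J) = 1/(J*(-2) + 1/(-2 + J)) = 1/(-2*J + 1/(-2 + J)) = 1/(1/(-2 + J) - 2*J))
(j((6 + 5)²) + 28)*U(-7) = ((-2 + (6 + 5)²)/(1 - 2*(6 + 5)⁴ + 4*(6 + 5)²) + 28)*(-7) = ((-2 + 11²)/(1 - 2*(11²)² + 4*11²) + 28)*(-7) = ((-2 + 121)/(1 - 2*121² + 4*121) + 28)*(-7) = (119/(1 - 2*14641 + 484) + 28)*(-7) = (119/(1 - 29282 + 484) + 28)*(-7) = (119/(-28797) + 28)*(-7) = (-1/28797*119 + 28)*(-7) = (-119/28797 + 28)*(-7) = (806197/28797)*(-7) = -5643379/28797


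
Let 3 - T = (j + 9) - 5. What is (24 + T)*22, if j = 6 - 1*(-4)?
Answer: 286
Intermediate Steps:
j = 10 (j = 6 + 4 = 10)
T = -11 (T = 3 - ((10 + 9) - 5) = 3 - (19 - 5) = 3 - 1*14 = 3 - 14 = -11)
(24 + T)*22 = (24 - 11)*22 = 13*22 = 286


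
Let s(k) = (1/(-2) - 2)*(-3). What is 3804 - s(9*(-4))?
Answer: 7593/2 ≈ 3796.5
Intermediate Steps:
s(k) = 15/2 (s(k) = (-1/2 - 2)*(-3) = -5/2*(-3) = 15/2)
3804 - s(9*(-4)) = 3804 - 1*15/2 = 3804 - 15/2 = 7593/2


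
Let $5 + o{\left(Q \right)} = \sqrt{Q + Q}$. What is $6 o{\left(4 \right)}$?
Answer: $-30 + 12 \sqrt{2} \approx -13.029$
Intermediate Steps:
$o{\left(Q \right)} = -5 + \sqrt{2} \sqrt{Q}$ ($o{\left(Q \right)} = -5 + \sqrt{Q + Q} = -5 + \sqrt{2 Q} = -5 + \sqrt{2} \sqrt{Q}$)
$6 o{\left(4 \right)} = 6 \left(-5 + \sqrt{2} \sqrt{4}\right) = 6 \left(-5 + \sqrt{2} \cdot 2\right) = 6 \left(-5 + 2 \sqrt{2}\right) = -30 + 12 \sqrt{2}$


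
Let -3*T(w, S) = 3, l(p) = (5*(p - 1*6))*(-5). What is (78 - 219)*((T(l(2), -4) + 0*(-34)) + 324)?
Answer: -45543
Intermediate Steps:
l(p) = 150 - 25*p (l(p) = (5*(p - 6))*(-5) = (5*(-6 + p))*(-5) = (-30 + 5*p)*(-5) = 150 - 25*p)
T(w, S) = -1 (T(w, S) = -⅓*3 = -1)
(78 - 219)*((T(l(2), -4) + 0*(-34)) + 324) = (78 - 219)*((-1 + 0*(-34)) + 324) = -141*((-1 + 0) + 324) = -141*(-1 + 324) = -141*323 = -45543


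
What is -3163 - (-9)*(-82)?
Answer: -3901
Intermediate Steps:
-3163 - (-9)*(-82) = -3163 - 1*738 = -3163 - 738 = -3901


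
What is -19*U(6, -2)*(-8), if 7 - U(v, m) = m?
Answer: 1368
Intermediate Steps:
U(v, m) = 7 - m
-19*U(6, -2)*(-8) = -19*(7 - 1*(-2))*(-8) = -19*(7 + 2)*(-8) = -19*9*(-8) = -171*(-8) = 1368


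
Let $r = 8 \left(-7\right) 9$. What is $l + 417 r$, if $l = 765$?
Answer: $-209403$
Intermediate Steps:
$r = -504$ ($r = \left(-56\right) 9 = -504$)
$l + 417 r = 765 + 417 \left(-504\right) = 765 - 210168 = -209403$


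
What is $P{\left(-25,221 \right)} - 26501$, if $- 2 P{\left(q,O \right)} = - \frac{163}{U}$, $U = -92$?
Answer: $- \frac{4876347}{184} \approx -26502.0$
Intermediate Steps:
$P{\left(q,O \right)} = - \frac{163}{184}$ ($P{\left(q,O \right)} = - \frac{\left(-163\right) \frac{1}{-92}}{2} = - \frac{\left(-163\right) \left(- \frac{1}{92}\right)}{2} = \left(- \frac{1}{2}\right) \frac{163}{92} = - \frac{163}{184}$)
$P{\left(-25,221 \right)} - 26501 = - \frac{163}{184} - 26501 = - \frac{4876347}{184}$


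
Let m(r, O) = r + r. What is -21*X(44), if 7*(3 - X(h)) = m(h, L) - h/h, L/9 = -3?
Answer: 198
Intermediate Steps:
L = -27 (L = 9*(-3) = -27)
m(r, O) = 2*r
X(h) = 22/7 - 2*h/7 (X(h) = 3 - (2*h - h/h)/7 = 3 - (2*h - 1*1)/7 = 3 - (2*h - 1)/7 = 3 - (-1 + 2*h)/7 = 3 + (⅐ - 2*h/7) = 22/7 - 2*h/7)
-21*X(44) = -21*(22/7 - 2/7*44) = -21*(22/7 - 88/7) = -21*(-66/7) = 198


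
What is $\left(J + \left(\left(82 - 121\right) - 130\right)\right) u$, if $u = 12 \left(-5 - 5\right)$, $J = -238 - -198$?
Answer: $25080$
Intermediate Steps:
$J = -40$ ($J = -238 + 198 = -40$)
$u = -120$ ($u = 12 \left(-10\right) = -120$)
$\left(J + \left(\left(82 - 121\right) - 130\right)\right) u = \left(-40 + \left(\left(82 - 121\right) - 130\right)\right) \left(-120\right) = \left(-40 - 169\right) \left(-120\right) = \left(-209\right) \left(-120\right) = 25080$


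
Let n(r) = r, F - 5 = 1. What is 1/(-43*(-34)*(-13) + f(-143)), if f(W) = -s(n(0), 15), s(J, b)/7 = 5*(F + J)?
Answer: -1/19216 ≈ -5.2040e-5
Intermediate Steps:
F = 6 (F = 5 + 1 = 6)
s(J, b) = 210 + 35*J (s(J, b) = 7*(5*(6 + J)) = 7*(30 + 5*J) = 210 + 35*J)
f(W) = -210 (f(W) = -(210 + 35*0) = -(210 + 0) = -1*210 = -210)
1/(-43*(-34)*(-13) + f(-143)) = 1/(-43*(-34)*(-13) - 210) = 1/(1462*(-13) - 210) = 1/(-19006 - 210) = 1/(-19216) = -1/19216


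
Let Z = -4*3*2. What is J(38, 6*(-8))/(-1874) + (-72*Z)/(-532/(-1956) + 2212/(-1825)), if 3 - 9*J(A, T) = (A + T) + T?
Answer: -26009285181923/14149612638 ≈ -1838.2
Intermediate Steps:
Z = -24 (Z = -12*2 = -24)
J(A, T) = ⅓ - 2*T/9 - A/9 (J(A, T) = ⅓ - ((A + T) + T)/9 = ⅓ - (A + 2*T)/9 = ⅓ + (-2*T/9 - A/9) = ⅓ - 2*T/9 - A/9)
J(38, 6*(-8))/(-1874) + (-72*Z)/(-532/(-1956) + 2212/(-1825)) = (⅓ - 4*(-8)/3 - ⅑*38)/(-1874) + (-72*(-24))/(-532/(-1956) + 2212/(-1825)) = (⅓ - 2/9*(-48) - 38/9)*(-1/1874) + 1728/(-532*(-1/1956) + 2212*(-1/1825)) = (⅓ + 32/3 - 38/9)*(-1/1874) + 1728/(133/489 - 2212/1825) = (61/9)*(-1/1874) + 1728/(-838943/892425) = -61/16866 + 1728*(-892425/838943) = -61/16866 - 1542110400/838943 = -26009285181923/14149612638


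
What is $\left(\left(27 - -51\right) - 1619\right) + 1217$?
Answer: $-324$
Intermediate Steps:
$\left(\left(27 - -51\right) - 1619\right) + 1217 = \left(\left(27 + 51\right) - 1619\right) + 1217 = \left(78 - 1619\right) + 1217 = -1541 + 1217 = -324$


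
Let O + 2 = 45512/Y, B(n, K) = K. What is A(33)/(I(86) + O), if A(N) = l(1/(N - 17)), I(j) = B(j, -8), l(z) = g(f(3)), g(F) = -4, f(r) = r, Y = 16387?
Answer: 32774/59179 ≈ 0.55381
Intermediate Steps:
l(z) = -4
I(j) = -8
A(N) = -4
O = 12738/16387 (O = -2 + 45512/16387 = 12738/16387 ≈ 0.77732)
A(33)/(I(86) + O) = -4/(-8 + 12738/16387) = -4/(-118358/16387) = -4*(-16387/118358) = 32774/59179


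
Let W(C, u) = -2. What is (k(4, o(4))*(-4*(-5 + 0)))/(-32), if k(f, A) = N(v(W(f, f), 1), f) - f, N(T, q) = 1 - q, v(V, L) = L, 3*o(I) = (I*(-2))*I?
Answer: 35/8 ≈ 4.3750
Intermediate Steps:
o(I) = -2*I**2/3 (o(I) = ((I*(-2))*I)/3 = ((-2*I)*I)/3 = (-2*I**2)/3 = -2*I**2/3)
k(f, A) = 1 - 2*f (k(f, A) = (1 - f) - f = 1 - 2*f)
(k(4, o(4))*(-4*(-5 + 0)))/(-32) = ((1 - 2*4)*(-4*(-5 + 0)))/(-32) = ((1 - 8)*(-4*(-5)))*(-1/32) = -7*20*(-1/32) = -140*(-1/32) = 35/8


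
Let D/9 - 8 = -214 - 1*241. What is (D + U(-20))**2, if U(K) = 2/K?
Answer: 1618533361/100 ≈ 1.6185e+7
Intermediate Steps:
D = -4023 (D = 72 + 9*(-214 - 1*241) = 72 + 9*(-214 - 241) = 72 + 9*(-455) = 72 - 4095 = -4023)
(D + U(-20))**2 = (-4023 + 2/(-20))**2 = (-4023 + 2*(-1/20))**2 = (-4023 - 1/10)**2 = (-40231/10)**2 = 1618533361/100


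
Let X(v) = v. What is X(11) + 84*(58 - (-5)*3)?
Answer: 6143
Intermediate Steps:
X(11) + 84*(58 - (-5)*3) = 11 + 84*(58 - (-5)*3) = 11 + 84*(58 - 1*(-15)) = 11 + 84*(58 + 15) = 11 + 84*73 = 11 + 6132 = 6143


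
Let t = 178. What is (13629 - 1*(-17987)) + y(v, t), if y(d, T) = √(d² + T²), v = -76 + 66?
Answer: 31616 + 2*√7946 ≈ 31794.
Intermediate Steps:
v = -10
y(d, T) = √(T² + d²)
(13629 - 1*(-17987)) + y(v, t) = (13629 - 1*(-17987)) + √(178² + (-10)²) = (13629 + 17987) + √(31684 + 100) = 31616 + √31784 = 31616 + 2*√7946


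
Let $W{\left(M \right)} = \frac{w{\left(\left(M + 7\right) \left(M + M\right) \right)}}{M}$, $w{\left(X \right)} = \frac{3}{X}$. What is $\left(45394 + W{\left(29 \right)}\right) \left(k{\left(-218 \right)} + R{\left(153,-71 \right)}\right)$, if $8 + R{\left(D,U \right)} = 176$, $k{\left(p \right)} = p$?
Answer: $- \frac{22905812425}{10092} \approx -2.2697 \cdot 10^{6}$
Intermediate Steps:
$R{\left(D,U \right)} = 168$ ($R{\left(D,U \right)} = -8 + 176 = 168$)
$W{\left(M \right)} = \frac{3}{2 M^{2} \left(7 + M\right)}$ ($W{\left(M \right)} = \frac{3 \frac{1}{\left(M + 7\right) \left(M + M\right)}}{M} = \frac{3 \frac{1}{\left(7 + M\right) 2 M}}{M} = \frac{3 \frac{1}{2 M \left(7 + M\right)}}{M} = \frac{\frac{3}{2} \frac{1}{M} \frac{1}{7 + M}}{M} = \frac{3}{2 M^{2} \left(7 + M\right)}$)
$\left(45394 + W{\left(29 \right)}\right) \left(k{\left(-218 \right)} + R{\left(153,-71 \right)}\right) = \left(45394 + \frac{3}{2 \cdot 841 \left(7 + 29\right)}\right) \left(-218 + 168\right) = \left(45394 + \frac{3}{2} \cdot \frac{1}{841} \cdot \frac{1}{36}\right) \left(-50\right) = \left(45394 + \frac{1}{20184}\right) \left(-50\right) = \frac{916232497}{20184} \left(-50\right) = - \frac{22905812425}{10092}$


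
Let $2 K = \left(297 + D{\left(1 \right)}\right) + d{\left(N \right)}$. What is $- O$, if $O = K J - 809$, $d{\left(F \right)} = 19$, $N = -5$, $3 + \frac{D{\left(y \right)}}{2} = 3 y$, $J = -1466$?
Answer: $232437$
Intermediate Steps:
$D{\left(y \right)} = -6 + 6 y$ ($D{\left(y \right)} = -6 + 2 \cdot 3 y = -6 + 6 y$)
$K = 158$ ($K = \frac{\left(297 + \left(-6 + 6 \cdot 1\right)\right) + 19}{2} = \frac{\left(297 + \left(-6 + 6\right)\right) + 19}{2} = \frac{\left(297 + 0\right) + 19}{2} = \frac{297 + 19}{2} = \frac{1}{2} \cdot 316 = 158$)
$O = -232437$ ($O = 158 \left(-1466\right) - 809 = -231628 - 809 = -232437$)
$- O = \left(-1\right) \left(-232437\right) = 232437$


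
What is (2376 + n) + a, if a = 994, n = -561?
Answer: 2809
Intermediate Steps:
(2376 + n) + a = (2376 - 561) + 994 = 1815 + 994 = 2809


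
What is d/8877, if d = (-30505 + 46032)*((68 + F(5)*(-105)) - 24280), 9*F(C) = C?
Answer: -1130536397/26631 ≈ -42452.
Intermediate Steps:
F(C) = C/9
d = -1130536397/3 (d = (-30505 + 46032)*((68 + ((⅑)*5)*(-105)) - 24280) = 15527*((68 + (5/9)*(-105)) - 24280) = 15527*((68 - 175/3) - 24280) = 15527*(29/3 - 24280) = 15527*(-72811/3) = -1130536397/3 ≈ -3.7685e+8)
d/8877 = -1130536397/3/8877 = -1130536397/3*1/8877 = -1130536397/26631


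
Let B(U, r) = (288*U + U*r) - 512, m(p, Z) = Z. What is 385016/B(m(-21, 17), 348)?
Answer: 96254/2575 ≈ 37.380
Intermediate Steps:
B(U, r) = -512 + 288*U + U*r
385016/B(m(-21, 17), 348) = 385016/(-512 + 288*17 + 17*348) = 385016/(-512 + 4896 + 5916) = 385016/10300 = 385016*(1/10300) = 96254/2575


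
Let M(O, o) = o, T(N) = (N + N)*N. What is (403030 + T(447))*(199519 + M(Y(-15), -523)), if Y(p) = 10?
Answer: 159723741408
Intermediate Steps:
T(N) = 2*N**2 (T(N) = (2*N)*N = 2*N**2)
(403030 + T(447))*(199519 + M(Y(-15), -523)) = (403030 + 2*447**2)*(199519 - 523) = (403030 + 2*199809)*198996 = (403030 + 399618)*198996 = 802648*198996 = 159723741408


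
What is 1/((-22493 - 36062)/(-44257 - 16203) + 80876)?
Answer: 12092/977964303 ≈ 1.2364e-5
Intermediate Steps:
1/((-22493 - 36062)/(-44257 - 16203) + 80876) = 1/(-58555/(-60460) + 80876) = 1/(-58555*(-1/60460) + 80876) = 1/(11711/12092 + 80876) = 1/(977964303/12092) = 12092/977964303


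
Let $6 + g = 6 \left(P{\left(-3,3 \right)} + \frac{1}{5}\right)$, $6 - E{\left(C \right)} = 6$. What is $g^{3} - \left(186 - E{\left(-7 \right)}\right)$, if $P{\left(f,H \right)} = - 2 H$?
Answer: $- \frac{8512914}{125} \approx -68103.0$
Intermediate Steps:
$E{\left(C \right)} = 0$ ($E{\left(C \right)} = 6 - 6 = 0$)
$g = - \frac{204}{5}$ ($g = -6 + 6 \left(\left(-2\right) 3 + \frac{1}{5}\right) = -6 + 6 \left(-6 + \frac{1}{5}\right) = -6 + 6 \left(- \frac{29}{5}\right) = -6 - \frac{174}{5} = - \frac{204}{5} \approx -40.8$)
$g^{3} - \left(186 - E{\left(-7 \right)}\right) = \left(- \frac{204}{5}\right)^{3} - \left(186 - 0\right) = - \frac{8489664}{125} - \left(186 + 0\right) = - \frac{8489664}{125} - 186 = - \frac{8512914}{125}$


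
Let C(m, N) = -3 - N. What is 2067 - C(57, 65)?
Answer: 2135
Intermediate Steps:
2067 - C(57, 65) = 2067 - (-3 - 1*65) = 2067 - (-3 - 65) = 2067 - 1*(-68) = 2067 + 68 = 2135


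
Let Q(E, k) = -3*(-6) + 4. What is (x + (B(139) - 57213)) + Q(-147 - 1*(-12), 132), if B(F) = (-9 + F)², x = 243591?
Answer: 203300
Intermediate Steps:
Q(E, k) = 22 (Q(E, k) = 18 + 4 = 22)
(x + (B(139) - 57213)) + Q(-147 - 1*(-12), 132) = (243591 + ((-9 + 139)² - 57213)) + 22 = (243591 + (130² - 57213)) + 22 = (243591 + (16900 - 57213)) + 22 = (243591 - 40313) + 22 = 203278 + 22 = 203300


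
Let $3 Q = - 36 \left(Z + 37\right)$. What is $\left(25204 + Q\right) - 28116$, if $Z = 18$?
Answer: $-3572$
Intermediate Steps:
$Q = -660$ ($Q = \frac{\left(-36\right) \left(18 + 37\right)}{3} = \frac{\left(-36\right) 55}{3} = \frac{1}{3} \left(-1980\right) = -660$)
$\left(25204 + Q\right) - 28116 = \left(25204 - 660\right) - 28116 = 24544 - 28116 = -3572$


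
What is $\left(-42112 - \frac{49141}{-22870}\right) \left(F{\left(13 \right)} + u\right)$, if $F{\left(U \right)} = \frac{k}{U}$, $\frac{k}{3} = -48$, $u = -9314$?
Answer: $\frac{58373488999287}{148655} \approx 3.9268 \cdot 10^{8}$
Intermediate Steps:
$k = -144$ ($k = 3 \left(-48\right) = -144$)
$F{\left(U \right)} = - \frac{144}{U}$
$\left(-42112 - \frac{49141}{-22870}\right) \left(F{\left(13 \right)} + u\right) = \left(-42112 - \frac{49141}{-22870}\right) \left(- \frac{144}{13} - 9314\right) = \left(-42112 - - \frac{49141}{22870}\right) \left(\left(-144\right) \frac{1}{13} - 9314\right) = \left(-42112 + \frac{49141}{22870}\right) \left(- \frac{144}{13} - 9314\right) = \left(- \frac{963052299}{22870}\right) \left(- \frac{121226}{13}\right) = \frac{58373488999287}{148655}$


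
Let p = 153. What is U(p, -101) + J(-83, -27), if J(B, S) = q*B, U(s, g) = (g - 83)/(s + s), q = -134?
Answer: 1701574/153 ≈ 11121.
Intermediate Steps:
U(s, g) = (-83 + g)/(2*s) (U(s, g) = (-83 + g)/((2*s)) = (-83 + g)*(1/(2*s)) = (-83 + g)/(2*s))
J(B, S) = -134*B
U(p, -101) + J(-83, -27) = (1/2)*(-83 - 101)/153 - 134*(-83) = (1/2)*(1/153)*(-184) + 11122 = -92/153 + 11122 = 1701574/153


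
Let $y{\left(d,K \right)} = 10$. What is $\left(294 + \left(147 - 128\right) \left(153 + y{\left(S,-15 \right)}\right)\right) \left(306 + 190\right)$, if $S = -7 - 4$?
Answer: $1681936$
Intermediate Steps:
$S = -11$
$\left(294 + \left(147 - 128\right) \left(153 + y{\left(S,-15 \right)}\right)\right) \left(306 + 190\right) = \left(294 + \left(147 - 128\right) \left(153 + 10\right)\right) \left(306 + 190\right) = \left(294 + 19 \cdot 163\right) 496 = \left(294 + 3097\right) 496 = 3391 \cdot 496 = 1681936$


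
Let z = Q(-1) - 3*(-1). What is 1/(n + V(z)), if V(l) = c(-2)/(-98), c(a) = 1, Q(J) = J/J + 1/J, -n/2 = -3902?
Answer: 98/764791 ≈ 0.00012814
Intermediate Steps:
n = 7804 (n = -2*(-3902) = 7804)
Q(J) = 1 + 1/J
z = 3 (z = (1 - 1)/(-1) - 3*(-1) = -1*0 + 3 = 0 + 3 = 3)
V(l) = -1/98 (V(l) = 1/(-98) = 1*(-1/98) = -1/98)
1/(n + V(z)) = 1/(7804 - 1/98) = 1/(764791/98) = 98/764791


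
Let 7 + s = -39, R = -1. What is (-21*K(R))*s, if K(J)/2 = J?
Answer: -1932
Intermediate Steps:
K(J) = 2*J
s = -46 (s = -7 - 39 = -46)
(-21*K(R))*s = -42*(-1)*(-46) = -21*(-2)*(-46) = 42*(-46) = -1932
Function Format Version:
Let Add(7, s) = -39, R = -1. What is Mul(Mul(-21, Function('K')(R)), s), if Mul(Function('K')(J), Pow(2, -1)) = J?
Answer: -1932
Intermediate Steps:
Function('K')(J) = Mul(2, J)
s = -46 (s = Add(-7, -39) = -46)
Mul(Mul(-21, Function('K')(R)), s) = Mul(Mul(-21, Mul(2, -1)), -46) = Mul(Mul(-21, -2), -46) = Mul(42, -46) = -1932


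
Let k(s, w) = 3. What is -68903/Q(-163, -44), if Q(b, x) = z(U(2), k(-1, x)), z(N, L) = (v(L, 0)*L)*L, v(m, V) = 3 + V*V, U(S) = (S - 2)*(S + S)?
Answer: -68903/27 ≈ -2552.0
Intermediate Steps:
U(S) = 2*S*(-2 + S) (U(S) = (-2 + S)*(2*S) = 2*S*(-2 + S))
v(m, V) = 3 + V**2
z(N, L) = 3*L**2 (z(N, L) = ((3 + 0**2)*L)*L = ((3 + 0)*L)*L = (3*L)*L = 3*L**2)
Q(b, x) = 27 (Q(b, x) = 3*3**2 = 3*9 = 27)
-68903/Q(-163, -44) = -68903/27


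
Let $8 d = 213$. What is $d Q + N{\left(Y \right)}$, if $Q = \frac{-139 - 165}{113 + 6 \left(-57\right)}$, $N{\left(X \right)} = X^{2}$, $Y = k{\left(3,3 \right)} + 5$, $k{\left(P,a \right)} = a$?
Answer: $\frac{22750}{229} \approx 99.345$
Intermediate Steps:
$Y = 8$ ($Y = 3 + 5 = 8$)
$d = \frac{213}{8}$ ($d = \frac{1}{8} \cdot 213 = \frac{213}{8} \approx 26.625$)
$Q = \frac{304}{229}$ ($Q = - \frac{304}{113 - 342} = - \frac{304}{-229} = \left(-304\right) \left(- \frac{1}{229}\right) = \frac{304}{229} \approx 1.3275$)
$d Q + N{\left(Y \right)} = \frac{213}{8} \cdot \frac{304}{229} + 8^{2} = \frac{8094}{229} + 64 = \frac{22750}{229}$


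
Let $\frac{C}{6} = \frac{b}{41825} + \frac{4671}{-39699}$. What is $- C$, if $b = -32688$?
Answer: $\frac{995363658}{184490075} \approx 5.3952$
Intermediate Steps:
$C = - \frac{995363658}{184490075}$ ($C = 6 \left(- \frac{32688}{41825} + \frac{4671}{-39699}\right) = 6 \left(\left(-32688\right) \frac{1}{41825} + 4671 \left(- \frac{1}{39699}\right)\right) = 6 \left(- \frac{32688}{41825} - \frac{519}{4411}\right) = 6 \left(- \frac{165893943}{184490075}\right) = - \frac{995363658}{184490075} \approx -5.3952$)
$- C = \left(-1\right) \left(- \frac{995363658}{184490075}\right) = \frac{995363658}{184490075}$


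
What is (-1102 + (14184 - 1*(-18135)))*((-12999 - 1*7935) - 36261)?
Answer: -1785456315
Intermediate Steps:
(-1102 + (14184 - 1*(-18135)))*((-12999 - 1*7935) - 36261) = (-1102 + (14184 + 18135))*((-12999 - 7935) - 36261) = (-1102 + 32319)*(-20934 - 36261) = 31217*(-57195) = -1785456315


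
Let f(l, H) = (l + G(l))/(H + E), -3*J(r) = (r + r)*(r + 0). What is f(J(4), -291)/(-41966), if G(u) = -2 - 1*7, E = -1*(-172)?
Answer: -59/14981862 ≈ -3.9381e-6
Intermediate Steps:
E = 172
J(r) = -2*r²/3 (J(r) = -(r + r)*(r + 0)/3 = -2*r*r/3 = -2*r²/3)
G(u) = -9 (G(u) = -2 - 7 = -9)
f(l, H) = (-9 + l)/(172 + H) (f(l, H) = (l - 9)/(H + 172) = (-9 + l)/(172 + H))
f(J(4), -291)/(-41966) = ((-9 - ⅔*4²)/(172 - 291))/(-41966) = ((-9 - ⅔*16)/(-119))*(-1/41966) = -(-9 - 32/3)/119*(-1/41966) = -1/119*(-59/3)*(-1/41966) = (59/357)*(-1/41966) = -59/14981862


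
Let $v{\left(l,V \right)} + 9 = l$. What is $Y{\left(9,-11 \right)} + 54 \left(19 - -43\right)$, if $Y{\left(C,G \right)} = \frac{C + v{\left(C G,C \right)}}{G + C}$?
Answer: $\frac{6795}{2} \approx 3397.5$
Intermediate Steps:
$v{\left(l,V \right)} = -9 + l$
$Y{\left(C,G \right)} = \frac{-9 + C + C G}{C + G}$ ($Y{\left(C,G \right)} = \frac{C + \left(-9 + C G\right)}{G + C} = \frac{-9 + C + C G}{C + G}$)
$Y{\left(9,-11 \right)} + 54 \left(19 - -43\right) = \frac{-9 + 9 + 9 \left(-11\right)}{9 - 11} + 54 \left(19 - -43\right) = \frac{-9 + 9 - 99}{-2} + 54 \left(19 + 43\right) = \left(- \frac{1}{2}\right) \left(-99\right) + 54 \cdot 62 = \frac{99}{2} + 3348 = \frac{6795}{2}$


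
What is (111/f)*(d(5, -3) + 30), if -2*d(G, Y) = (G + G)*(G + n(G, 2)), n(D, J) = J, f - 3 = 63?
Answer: -185/22 ≈ -8.4091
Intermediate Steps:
f = 66 (f = 3 + 63 = 66)
d(G, Y) = -G*(2 + G) (d(G, Y) = -(G + G)*(G + 2)/2 = -2*G*(2 + G)/2 = -G*(2 + G))
(111/f)*(d(5, -3) + 30) = (111/66)*(-1*5*(2 + 5) + 30) = (111*(1/66))*(-1*5*7 + 30) = 37*(-35 + 30)/22 = (37/22)*(-5) = -185/22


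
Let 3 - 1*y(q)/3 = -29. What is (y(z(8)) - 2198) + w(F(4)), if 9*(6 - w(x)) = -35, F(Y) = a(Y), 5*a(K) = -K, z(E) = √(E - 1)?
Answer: -18829/9 ≈ -2092.1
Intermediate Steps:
z(E) = √(-1 + E)
y(q) = 96 (y(q) = 9 - 3*(-29) = 9 + 87 = 96)
a(K) = -K/5 (a(K) = (-K)/5 = -K/5)
F(Y) = -Y/5
w(x) = 89/9 (w(x) = 6 - ⅑*(-35) = 6 + 35/9 = 89/9)
(y(z(8)) - 2198) + w(F(4)) = (96 - 2198) + 89/9 = -2102 + 89/9 = -18829/9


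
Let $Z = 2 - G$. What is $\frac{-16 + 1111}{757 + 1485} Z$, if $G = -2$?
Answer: $\frac{2190}{1121} \approx 1.9536$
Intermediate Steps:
$Z = 4$ ($Z = 2 - -2 = 2 + 2 = 4$)
$\frac{-16 + 1111}{757 + 1485} Z = \frac{-16 + 1111}{757 + 1485} \cdot 4 = \frac{1095}{2242} \cdot 4 = \frac{2190}{1121}$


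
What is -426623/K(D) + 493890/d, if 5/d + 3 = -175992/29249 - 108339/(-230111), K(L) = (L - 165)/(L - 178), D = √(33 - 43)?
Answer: -525503509028872960/402869495963 - 426623*I*√10/2095 ≈ -1.3044e+6 - 643.96*I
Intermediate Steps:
D = I*√10 (D = √(-10) = I*√10 ≈ 3.1623*I)
K(L) = (-165 + L)/(-178 + L)
d = -4807511885/8217205374 (d = 5/(-3 + (-175992/29249 - 108339/(-230111))) = 5/(-3 + (-175992*1/29249 - 108339*(-1/230111))) = 5/(-3 + (-175992/29249 + 15477/32873)) = 5/(-3 - 5332698243/961502377) = 5/(-8217205374/961502377) = 5*(-961502377/8217205374) = -4807511885/8217205374 ≈ -0.58505)
-426623/K(D) + 493890/d = -426623*(-178 + I*√10)/(-165 + I*√10) + 493890/(-4807511885/8217205374) = -426623*(-178 + I*√10)/(-165 + I*√10) + 493890*(-8217205374/4807511885) = -426623*(-178 + I*√10)/(-165 + I*√10) - 811679112432972/961502377 = -811679112432972/961502377 - 426623*(-178 + I*√10)/(-165 + I*√10)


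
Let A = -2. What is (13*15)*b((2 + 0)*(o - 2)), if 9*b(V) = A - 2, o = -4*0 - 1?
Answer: -260/3 ≈ -86.667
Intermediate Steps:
o = -1 (o = 0 - 1 = -1)
b(V) = -4/9 (b(V) = (-2 - 2)/9 = (⅑)*(-4) = -4/9)
(13*15)*b((2 + 0)*(o - 2)) = (13*15)*(-4/9) = 195*(-4/9) = -260/3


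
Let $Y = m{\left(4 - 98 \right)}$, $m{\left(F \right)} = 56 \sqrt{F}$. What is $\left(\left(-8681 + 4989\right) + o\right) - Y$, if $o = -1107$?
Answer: $-4799 - 56 i \sqrt{94} \approx -4799.0 - 542.94 i$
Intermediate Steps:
$Y = 56 i \sqrt{94}$ ($Y = 56 \sqrt{4 - 98} = 56 \sqrt{-94} = 56 i \sqrt{94} \approx 542.94 i$)
$\left(\left(-8681 + 4989\right) + o\right) - Y = \left(\left(-8681 + 4989\right) - 1107\right) - 56 i \sqrt{94} = \left(-3692 - 1107\right) - 56 i \sqrt{94} = -4799 - 56 i \sqrt{94}$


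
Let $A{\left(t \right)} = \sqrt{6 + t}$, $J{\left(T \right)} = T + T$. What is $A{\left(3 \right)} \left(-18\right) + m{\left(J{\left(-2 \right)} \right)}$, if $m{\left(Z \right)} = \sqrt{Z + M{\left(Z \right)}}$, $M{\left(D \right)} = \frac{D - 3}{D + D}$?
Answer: $-54 + \frac{5 i \sqrt{2}}{4} \approx -54.0 + 1.7678 i$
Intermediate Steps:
$M{\left(D \right)} = \frac{-3 + D}{2 D}$
$J{\left(T \right)} = 2 T$
$m{\left(Z \right)} = \sqrt{Z + \frac{-3 + Z}{2 Z}}$
$A{\left(3 \right)} \left(-18\right) + m{\left(J{\left(-2 \right)} \right)} = \sqrt{6 + 3} \left(-18\right) + \frac{\sqrt{2 - \frac{6}{2 \left(-2\right)} + 4 \cdot 2 \left(-2\right)}}{2} = \sqrt{9} \left(-18\right) + \frac{\sqrt{2 - \frac{6}{-4} + 4 \left(-4\right)}}{2} = 3 \left(-18\right) + \frac{\sqrt{2 - - \frac{3}{2} - 16}}{2} = -54 + \frac{\sqrt{2 + \frac{3}{2} - 16}}{2} = -54 + \frac{\sqrt{- \frac{25}{2}}}{2} = -54 + \frac{\frac{5}{2} i \sqrt{2}}{2} = -54 + \frac{5 i \sqrt{2}}{4}$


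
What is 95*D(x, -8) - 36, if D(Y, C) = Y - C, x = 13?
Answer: 1959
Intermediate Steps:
95*D(x, -8) - 36 = 95*(13 - 1*(-8)) - 36 = 95*(13 + 8) - 36 = 95*21 - 36 = 1995 - 36 = 1959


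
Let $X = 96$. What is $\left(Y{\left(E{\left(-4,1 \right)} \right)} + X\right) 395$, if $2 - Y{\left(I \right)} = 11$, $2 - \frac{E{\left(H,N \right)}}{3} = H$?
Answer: $34365$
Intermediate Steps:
$E{\left(H,N \right)} = 6 - 3 H$
$Y{\left(I \right)} = -9$ ($Y{\left(I \right)} = 2 - 11 = -9$)
$\left(Y{\left(E{\left(-4,1 \right)} \right)} + X\right) 395 = \left(-9 + 96\right) 395 = 87 \cdot 395 = 34365$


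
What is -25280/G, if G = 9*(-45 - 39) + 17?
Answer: 25280/739 ≈ 34.208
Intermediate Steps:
G = -739 (G = 9*(-84) + 17 = -756 + 17 = -739)
-25280/G = -25280/(-739) = -25280*(-1/739) = 25280/739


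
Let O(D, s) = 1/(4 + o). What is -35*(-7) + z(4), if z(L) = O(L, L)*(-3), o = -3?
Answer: 242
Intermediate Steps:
O(D, s) = 1 (O(D, s) = 1/(4 - 3) = 1/1 = 1)
z(L) = -3 (z(L) = 1*(-3) = -3)
-35*(-7) + z(4) = -35*(-7) - 3 = 245 - 3 = 242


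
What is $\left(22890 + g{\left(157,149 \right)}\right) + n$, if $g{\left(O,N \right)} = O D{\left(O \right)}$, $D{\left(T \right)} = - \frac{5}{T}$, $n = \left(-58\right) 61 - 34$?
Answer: $19313$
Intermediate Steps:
$n = -3572$ ($n = -3538 - 34 = -3572$)
$g{\left(O,N \right)} = -5$ ($g{\left(O,N \right)} = O \left(- \frac{5}{O}\right) = -5$)
$\left(22890 + g{\left(157,149 \right)}\right) + n = \left(22890 - 5\right) - 3572 = 22885 - 3572 = 19313$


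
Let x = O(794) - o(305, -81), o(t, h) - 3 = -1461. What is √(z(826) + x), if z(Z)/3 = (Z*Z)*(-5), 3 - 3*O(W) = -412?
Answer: I*√92092893/3 ≈ 3198.8*I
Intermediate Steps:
O(W) = 415/3 (O(W) = 1 - ⅓*(-412) = 1 + 412/3 = 415/3)
o(t, h) = -1458 (o(t, h) = 3 - 1461 = -1458)
x = 4789/3 (x = 415/3 - 1*(-1458) = 415/3 + 1458 = 4789/3 ≈ 1596.3)
z(Z) = -15*Z² (z(Z) = 3*((Z*Z)*(-5)) = 3*(Z²*(-5)) = 3*(-5*Z²) = -15*Z²)
√(z(826) + x) = √(-15*826² + 4789/3) = √(-15*682276 + 4789/3) = √(-10234140 + 4789/3) = √(-30697631/3) = I*√92092893/3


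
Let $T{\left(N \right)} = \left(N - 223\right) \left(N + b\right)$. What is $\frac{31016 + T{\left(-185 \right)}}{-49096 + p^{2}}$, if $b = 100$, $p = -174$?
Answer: $- \frac{16424}{4705} \approx -3.4908$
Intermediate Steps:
$T{\left(N \right)} = \left(-223 + N\right) \left(100 + N\right)$ ($T{\left(N \right)} = \left(N - 223\right) \left(N + 100\right) = \left(-223 + N\right) \left(100 + N\right)$)
$\frac{31016 + T{\left(-185 \right)}}{-49096 + p^{2}} = \frac{31016 - \left(-455 - 34225\right)}{-49096 + \left(-174\right)^{2}} = \frac{31016 + \left(-22300 + 34225 + 22755\right)}{-49096 + 30276} = \frac{31016 + 34680}{-18820} = 65696 \left(- \frac{1}{18820}\right) = - \frac{16424}{4705}$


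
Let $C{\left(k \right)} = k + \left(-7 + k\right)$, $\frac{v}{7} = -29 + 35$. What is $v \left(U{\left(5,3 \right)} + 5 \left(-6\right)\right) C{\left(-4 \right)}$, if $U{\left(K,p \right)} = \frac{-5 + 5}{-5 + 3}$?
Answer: $18900$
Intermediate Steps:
$v = 42$ ($v = 7 \left(-29 + 35\right) = 7 \cdot 6 = 42$)
$U{\left(K,p \right)} = 0$ ($U{\left(K,p \right)} = \frac{0}{-2} = 0 \left(- \frac{1}{2}\right) = 0$)
$C{\left(k \right)} = -7 + 2 k$
$v \left(U{\left(5,3 \right)} + 5 \left(-6\right)\right) C{\left(-4 \right)} = 42 \left(0 + 5 \left(-6\right)\right) \left(-7 + 2 \left(-4\right)\right) = 42 \left(0 - 30\right) \left(-7 - 8\right) = 42 \left(-30\right) \left(-15\right) = \left(-1260\right) \left(-15\right) = 18900$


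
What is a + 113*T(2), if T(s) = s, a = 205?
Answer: 431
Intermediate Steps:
a + 113*T(2) = 205 + 113*2 = 205 + 226 = 431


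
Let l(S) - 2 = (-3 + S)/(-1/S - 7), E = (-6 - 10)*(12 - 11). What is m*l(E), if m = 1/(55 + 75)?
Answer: 263/7215 ≈ 0.036452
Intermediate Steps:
E = -16 (E = -16*1 = -16)
m = 1/130 ≈ 0.0076923
l(S) = 2 + (-3 + S)/(-7 - 1/S) (l(S) = 2 + (-3 + S)/(-1/S - 7) = 2 + (-3 + S)/(-7 - 1/S))
m*l(E) = ((2 - 1*(-16)**2 + 17*(-16))/(1 + 7*(-16)))/130 = ((2 - 1*256 - 272)/(1 - 112))/130 = ((2 - 256 - 272)/(-111))/130 = (-1/111*(-526))/130 = (1/130)*(526/111) = 263/7215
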